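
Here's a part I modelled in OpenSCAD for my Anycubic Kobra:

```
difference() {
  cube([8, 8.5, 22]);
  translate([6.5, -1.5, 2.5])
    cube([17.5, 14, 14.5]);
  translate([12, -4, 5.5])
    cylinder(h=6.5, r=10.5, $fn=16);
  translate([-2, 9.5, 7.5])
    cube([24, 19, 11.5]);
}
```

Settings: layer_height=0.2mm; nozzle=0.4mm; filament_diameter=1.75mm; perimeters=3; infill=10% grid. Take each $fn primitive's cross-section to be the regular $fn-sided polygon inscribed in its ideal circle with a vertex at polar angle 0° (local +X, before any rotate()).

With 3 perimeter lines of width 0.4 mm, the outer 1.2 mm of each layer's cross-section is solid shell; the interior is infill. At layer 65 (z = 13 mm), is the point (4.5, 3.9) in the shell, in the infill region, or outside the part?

At z = 13 mm: the cube is present — its section is the full 8×8.5 rectangle; the cube at (6.5, -1.5) (footprint 17.5×14) is included at this height; the cylinder at (12, -4) is absent (z outside [5.5, 12]); the cube at (-2, 9.5) (footprint 24×19) is included at this height; Subtracting the remaining from the first: starting from the 8×8.5 cube, the 17.5×14 cube at (6.5, -1.5) partially overlaps it — only the 12.75 mm² overlap (of its 245.00 mm²) is removed, clipping the outline; the 24×19 cube at (-2, 9.5) misses the remaining region (no effect) — 1 connected region. Overall, the cross-section is a single solid region. The nearest boundary edge runs (6.50, 8.50)→(6.50, 0.00); distance from the point to it = 2.00 mm. The point is inside the cross-section and 2.00 mm from the nearest boundary — more than the 1.2 mm shell width (3 × 0.4), so it's in the infill interior.

infill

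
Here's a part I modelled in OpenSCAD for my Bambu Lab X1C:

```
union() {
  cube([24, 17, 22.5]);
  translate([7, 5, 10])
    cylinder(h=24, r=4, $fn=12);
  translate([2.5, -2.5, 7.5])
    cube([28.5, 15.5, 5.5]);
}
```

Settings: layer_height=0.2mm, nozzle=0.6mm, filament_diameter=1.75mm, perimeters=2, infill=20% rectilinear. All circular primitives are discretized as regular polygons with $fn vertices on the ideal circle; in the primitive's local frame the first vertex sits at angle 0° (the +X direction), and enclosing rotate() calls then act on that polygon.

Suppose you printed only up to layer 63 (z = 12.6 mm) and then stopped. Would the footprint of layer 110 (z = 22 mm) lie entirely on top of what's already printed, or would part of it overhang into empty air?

Compare the two slices. At z = 12.6: the cube is present — its section is the full 24×17 rectangle (area 408.00 mm²); the cylinder at (7, 5): section is a regular 12-gon, circumradius r=4 (area = (12/2)·4.000²·sin(360°/12) = 48.00 mm²); the 28.5×15.5 cube at (2.5, -2.5) contributes its full rectangle (area 441.75 mm²); Merging all regions: the regions partially overlap — summed areas 897.75 mm² minus the doubly-counted overlap 327.50 mm² gives 570.25 mm² — area = 570.25 mm². At z = 22: the 24×17 cube contributes its full rectangle (area 408.00 mm²); the r=4 cylinder at (7, 5) gives a regular 12-gon of circumradius 4 (constant along its height) (area = (12/2)·4.000²·sin(360°/12) = 48.00 mm²); the cube at (2.5, -2.5) is absent (z outside [7.5, 13]); Merging all regions: the r=4 cylinder at (7, 5) lies entirely inside the 24×17 cube, so the union is just the 24×17 cube — area = 408.00 mm². Checking containment: the cross-section at z = 22 is a subset of the cross-section at z = 12.6.

entirely on top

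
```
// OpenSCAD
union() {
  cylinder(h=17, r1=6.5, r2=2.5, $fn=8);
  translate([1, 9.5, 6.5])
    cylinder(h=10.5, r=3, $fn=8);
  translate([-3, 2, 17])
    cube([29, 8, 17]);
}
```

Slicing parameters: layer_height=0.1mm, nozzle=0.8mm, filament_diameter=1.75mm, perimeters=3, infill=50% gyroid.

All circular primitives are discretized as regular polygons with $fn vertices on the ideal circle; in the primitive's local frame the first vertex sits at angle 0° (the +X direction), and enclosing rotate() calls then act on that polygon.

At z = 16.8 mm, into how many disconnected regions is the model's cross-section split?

2

At z = 16.8 mm: the cone (r1=6.5→r2=2.5) has section circumradius 2.547 here — a regular 8-gon; the cylinder at (1, 9.5): section is a regular 8-gon, circumradius r=3; the cube at (-3, 2) is not intersected at this z (z outside [17, 34]); Taking the union: the 2 present regions are separate (no shared area or edge), so areas and boundary lengths simply add and each stays a separate island — 2 connected regions. The result has 2 disconnected regions.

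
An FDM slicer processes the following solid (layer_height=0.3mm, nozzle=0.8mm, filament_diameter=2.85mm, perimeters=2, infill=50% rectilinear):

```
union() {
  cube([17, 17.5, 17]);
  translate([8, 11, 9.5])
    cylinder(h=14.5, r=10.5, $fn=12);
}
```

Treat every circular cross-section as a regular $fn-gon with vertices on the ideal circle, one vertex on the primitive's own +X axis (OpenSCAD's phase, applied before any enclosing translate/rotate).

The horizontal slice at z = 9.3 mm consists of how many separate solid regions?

1

At z = 9.3 mm: the cube (footprint 17×17.5) is included at this height; the cylinder at (8, 11) does not reach this height (z outside [9.5, 24]); Merging all regions: only the 17×17.5 cube is present, so the union is just that shape — 1 connected region. The result has 1 disconnected region.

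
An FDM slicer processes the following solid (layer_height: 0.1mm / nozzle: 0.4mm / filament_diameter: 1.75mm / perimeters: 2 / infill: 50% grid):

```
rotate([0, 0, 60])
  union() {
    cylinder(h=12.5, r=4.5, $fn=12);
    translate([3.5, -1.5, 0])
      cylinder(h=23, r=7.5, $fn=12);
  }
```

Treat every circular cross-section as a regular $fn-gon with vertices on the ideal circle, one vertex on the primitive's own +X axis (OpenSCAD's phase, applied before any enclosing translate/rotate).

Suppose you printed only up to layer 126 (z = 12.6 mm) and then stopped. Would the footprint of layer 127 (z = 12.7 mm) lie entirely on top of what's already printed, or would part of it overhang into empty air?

Compare the two slices. At z = 12.6: the cylinder is absent (z outside [0, 12.5]); the cylinder at (3.5, -1.5): section is a regular 12-gon, circumradius r=7.5 (area = (12/2)·7.500²·sin(360°/12) = 168.75 mm²); Combining (union): only the r=7.5 cylinder at (3.5, -1.5) is present, so the union is just that shape — area = 168.75 mm²; (rotated 60° about Z; rotation is an isometry so areas/perimeters/island counts are preserved). At z = 12.7: the cylinder is not intersected at this z (z outside [0, 12.5]); the r=7.5 cylinder at (3.5, -1.5) gives a regular 12-gon of circumradius 7.5 (constant along its height) (area = (12/2)·7.500²·sin(360°/12) = 168.75 mm²); Taking the union: only the r=7.5 cylinder at (3.5, -1.5) is present, so the union is just that shape — area = 168.75 mm²; (rotated 60° about Z; rotation is an isometry so areas/perimeters/island counts are preserved). Checking containment: the cross-section at z = 12.7 is a subset of the cross-section at z = 12.6.

entirely on top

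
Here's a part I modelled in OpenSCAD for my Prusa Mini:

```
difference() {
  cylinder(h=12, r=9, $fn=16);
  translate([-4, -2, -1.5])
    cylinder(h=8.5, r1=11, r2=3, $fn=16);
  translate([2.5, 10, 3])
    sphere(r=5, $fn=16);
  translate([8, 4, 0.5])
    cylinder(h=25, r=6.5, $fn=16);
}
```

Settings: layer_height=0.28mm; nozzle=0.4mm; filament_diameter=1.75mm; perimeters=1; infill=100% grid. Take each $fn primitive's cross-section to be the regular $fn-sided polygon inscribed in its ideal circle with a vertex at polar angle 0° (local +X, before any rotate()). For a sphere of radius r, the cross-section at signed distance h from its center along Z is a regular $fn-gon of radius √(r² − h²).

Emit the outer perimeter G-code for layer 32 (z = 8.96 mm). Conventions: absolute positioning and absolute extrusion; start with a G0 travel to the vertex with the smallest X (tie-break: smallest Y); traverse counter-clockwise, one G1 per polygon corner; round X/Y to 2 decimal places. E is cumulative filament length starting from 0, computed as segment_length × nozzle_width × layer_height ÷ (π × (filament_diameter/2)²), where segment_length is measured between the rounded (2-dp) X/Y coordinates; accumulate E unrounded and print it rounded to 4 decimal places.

At z = 8.96 mm: the cylinder: section is a regular 16-gon, circumradius r=9; the cone at (-4, -2) is absent (z outside [-1.5, 7]); the sphere at (2.5, 10) is not intersected at this z (|z−center|=5.960 > r=5); the cylinder at (8, 4): section is a regular 16-gon, circumradius r=6.5; Subtracting the remaining from the first: starting from the r=9 cylinder, the r=6.5 cylinder at (8, 4) partially overlaps it — only the 53.90 mm² overlap (of its 129.35 mm²) is removed, clipping the outline — 1 connected region. The outline is a single polygon with 20 vertices. Extrusion per mm of travel: 0.4 × 0.28 / (π × 0.875²) = 0.046564. Accumulating E over each segment gives final E = 2.7210.

G0 X-9.00 Y0.00 Z8.96
G1 X-8.31 Y-3.44 E0.1634
G1 X-6.36 Y-6.36 E0.3269
G1 X-3.44 Y-8.31 E0.4904
G1 X0.00 Y-9.00 E0.6537
G1 X3.44 Y-8.31 E0.8171
G1 X6.36 Y-6.36 E0.9806
G1 X8.31 Y-3.44 E1.1441
G1 X8.52 Y-2.40 E1.1935
G1 X8.00 Y-2.50 E1.2182
G1 X5.51 Y-2.01 E1.3363
G1 X3.40 Y-0.60 E1.4545
G1 X1.99 Y1.51 E1.5727
G1 X1.50 Y4.00 E1.6908
G1 X1.99 Y6.49 E1.8090
G1 X3.24 Y8.35 E1.9134
G1 X0.00 Y9.00 E2.0672
G1 X-3.44 Y8.31 E2.2306
G1 X-6.36 Y6.36 E2.3941
G1 X-8.31 Y3.44 E2.5576
G1 X-9.00 Y0.00 E2.7210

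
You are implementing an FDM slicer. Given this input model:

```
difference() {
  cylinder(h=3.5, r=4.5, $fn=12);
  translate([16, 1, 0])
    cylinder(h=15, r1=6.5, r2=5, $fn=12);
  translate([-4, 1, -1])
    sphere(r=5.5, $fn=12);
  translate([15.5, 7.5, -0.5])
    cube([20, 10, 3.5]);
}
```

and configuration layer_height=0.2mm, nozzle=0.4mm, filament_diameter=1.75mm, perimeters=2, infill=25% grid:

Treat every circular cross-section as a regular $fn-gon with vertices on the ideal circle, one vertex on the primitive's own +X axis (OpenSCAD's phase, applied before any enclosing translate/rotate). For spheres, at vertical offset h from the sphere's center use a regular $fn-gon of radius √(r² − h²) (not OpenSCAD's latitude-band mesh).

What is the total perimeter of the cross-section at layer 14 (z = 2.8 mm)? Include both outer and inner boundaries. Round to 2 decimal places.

28.62 mm

At z = 2.8 mm: the cylinder: section is a regular 12-gon, circumradius r=4.5 (perimeter = 2·12·4.500·sin(180°/12) = 27.95 mm); the cone at (16, 1) contributes a regular 12-gon of circumradius 6.220 (interpolated between r1=6.5 and r2=5 at t=0.187) (perimeter = 2·12·6.220·sin(180°/12) = 38.64 mm); the r=5.5 sphere at (-4, 1) contributes a regular 12-gon of circumradius √(5.5²−3.8²) = 3.976 (perimeter = 2·12·3.976·sin(180°/12) = 24.70 mm); the 20×10 cube at (15.5, 7.5) contributes its full rectangle (perimeter 60.00 mm); Subtracting the remaining from the first: starting from the r=4.5 cylinder, the cone at (16, 1) misses the remaining region (no effect); the r=5.5 sphere at (-4, 1) partially overlaps it — only the 21.12 mm² overlap (of its 47.43 mm²) is removed, clipping the outline; the 20×10 cube at (15.5, 7.5) misses the remaining region (no effect) — boundary = 28.62 mm. Overall, the cross-section is a single solid region. Total boundary length (outer) = 28.62 mm.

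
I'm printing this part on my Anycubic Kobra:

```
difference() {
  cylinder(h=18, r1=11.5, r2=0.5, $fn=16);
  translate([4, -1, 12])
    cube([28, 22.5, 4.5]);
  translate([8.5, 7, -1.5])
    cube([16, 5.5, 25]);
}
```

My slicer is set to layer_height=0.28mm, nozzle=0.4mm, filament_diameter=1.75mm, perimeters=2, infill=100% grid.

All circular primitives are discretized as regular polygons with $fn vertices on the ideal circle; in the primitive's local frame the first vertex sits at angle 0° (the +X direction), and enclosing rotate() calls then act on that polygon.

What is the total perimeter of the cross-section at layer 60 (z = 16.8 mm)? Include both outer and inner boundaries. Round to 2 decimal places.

7.70 mm

At z = 16.8 mm: the cone contributes a regular 16-gon of circumradius 1.233 (interpolated between r1=11.5 and r2=0.5 at t=0.933) (perimeter = 2·16·1.233·sin(180°/16) = 7.70 mm); the cube at (4, -1) is not intersected at this z (z outside [12, 16.5]); the 16×5.5 cube at (8.5, 7) contributes its full rectangle (perimeter 43.00 mm); Subtracting the remaining from the first: starting from the cone, the 16×5.5 cube at (8.5, 7) misses the remaining region (no effect) — boundary = 7.70 mm. Overall, the cross-section is a single solid region. Total boundary length (outer) = 7.70 mm.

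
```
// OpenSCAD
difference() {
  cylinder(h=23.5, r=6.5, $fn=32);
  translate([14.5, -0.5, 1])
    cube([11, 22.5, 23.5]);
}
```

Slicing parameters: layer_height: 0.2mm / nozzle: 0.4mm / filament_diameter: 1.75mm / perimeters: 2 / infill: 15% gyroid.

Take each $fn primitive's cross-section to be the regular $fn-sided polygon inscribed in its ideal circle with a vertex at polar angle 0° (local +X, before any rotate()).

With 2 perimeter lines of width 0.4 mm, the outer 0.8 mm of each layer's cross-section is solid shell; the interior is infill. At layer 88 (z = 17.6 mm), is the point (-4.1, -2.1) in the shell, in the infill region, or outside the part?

infill

At z = 17.6 mm: the r=6.5 cylinder contributes a regular 32-gon of circumradius 6.5; the 11×22.5 cube at (14.5, -0.5) contributes its full rectangle; After the difference (first − rest): starting from the r=6.5 cylinder, the 11×22.5 cube at (14.5, -0.5) misses the remaining region (no effect) — 1 connected region. Overall, the cross-section is a single solid region. The nearest boundary edge runs (-5.40, -3.61)→(-6.01, -2.49); distance from the point to it = 1.86 mm. The point is inside the cross-section and 1.86 mm from the nearest boundary — more than the 0.8 mm shell width (2 × 0.4), so it's in the infill interior.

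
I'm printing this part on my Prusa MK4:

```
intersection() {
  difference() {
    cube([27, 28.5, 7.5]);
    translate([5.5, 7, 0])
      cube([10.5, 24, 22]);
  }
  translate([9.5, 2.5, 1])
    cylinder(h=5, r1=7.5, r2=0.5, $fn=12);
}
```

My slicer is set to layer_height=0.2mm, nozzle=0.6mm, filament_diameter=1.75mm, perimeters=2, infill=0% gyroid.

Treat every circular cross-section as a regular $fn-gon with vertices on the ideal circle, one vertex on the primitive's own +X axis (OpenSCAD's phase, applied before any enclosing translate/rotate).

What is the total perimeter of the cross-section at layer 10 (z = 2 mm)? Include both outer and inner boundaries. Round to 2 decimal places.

At z = 2 mm: the cube is present — its section is the full 27×28.5 rectangle (perimeter 111.00 mm); the 10.5×24 cube at (5.5, 7) contributes its full rectangle (perimeter 69.00 mm); After the difference (first − rest): starting from the 27×28.5 cube, the 10.5×24 cube at (5.5, 7) partially overlaps it — only the 225.75 mm² overlap (of its 252.00 mm²) is removed, clipping the outline — boundary = 154.00 mm; the cone at (9.5, 2.5): at t=0.200 of its height the radius interpolates to r₁+(r₂−r₁)t = 6.100, giving a regular 12-gon of that circumradius (perimeter = 2·12·6.100·sin(180°/12) = 37.89 mm); After intersecting: the cone at (9.5, 2.5) partially overlaps that combined region; clipping to the common part keeps 76.76 mm² — boundary = 34.12 mm. Overall, the cross-section is a single solid region. Total boundary length (outer) = 34.12 mm.

34.12 mm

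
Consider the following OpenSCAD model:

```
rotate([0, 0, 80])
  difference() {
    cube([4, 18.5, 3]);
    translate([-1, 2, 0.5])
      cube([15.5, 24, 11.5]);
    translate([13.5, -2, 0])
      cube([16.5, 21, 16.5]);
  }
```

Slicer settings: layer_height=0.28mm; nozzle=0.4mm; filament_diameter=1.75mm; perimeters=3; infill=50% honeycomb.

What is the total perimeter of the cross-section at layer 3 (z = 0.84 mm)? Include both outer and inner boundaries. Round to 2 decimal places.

At z = 0.84 mm: the cube (footprint 4×18.5) is included at this height (perimeter 45.00 mm); the cube at (-1, 2) (footprint 15.5×24) is included at this height (perimeter 79.00 mm); the cube at (13.5, -2) (footprint 16.5×21) is included at this height (perimeter 75.00 mm); After the difference (first − rest): starting from the 4×18.5 cube, the 15.5×24 cube at (-1, 2) partially overlaps it — only the 66.00 mm² overlap (of its 372.00 mm²) is removed, clipping the outline; the 16.5×21 cube at (13.5, -2) misses the remaining region (no effect) — boundary = 12.00 mm; (rotated 80° about Z; rotation is an isometry so areas/perimeters/island counts are preserved). Overall, the cross-section is a single solid region. Total boundary length (outer) = 12.00 mm.

12.00 mm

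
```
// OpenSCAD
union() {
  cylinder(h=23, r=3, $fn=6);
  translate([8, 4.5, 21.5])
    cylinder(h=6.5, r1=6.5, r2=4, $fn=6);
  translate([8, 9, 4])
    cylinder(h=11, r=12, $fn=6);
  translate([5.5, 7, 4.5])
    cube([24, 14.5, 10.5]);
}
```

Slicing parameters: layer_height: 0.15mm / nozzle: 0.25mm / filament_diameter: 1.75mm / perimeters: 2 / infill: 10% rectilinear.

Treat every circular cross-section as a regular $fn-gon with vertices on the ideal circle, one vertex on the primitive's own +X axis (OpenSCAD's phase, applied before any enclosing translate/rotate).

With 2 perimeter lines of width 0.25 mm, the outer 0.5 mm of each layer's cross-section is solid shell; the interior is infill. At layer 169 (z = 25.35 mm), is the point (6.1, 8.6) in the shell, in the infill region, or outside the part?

shell

At z = 25.35 mm: the cylinder is not intersected at this z (z outside [0, 23]); the cone at (8, 4.5): at t=0.592 of its height the radius interpolates to r₁+(r₂−r₁)t = 5.019, giving a regular 6-gon of that circumradius; the cylinder at (8, 9) is absent (z outside [4, 15]); the cube at (5.5, 7) does not reach this height (z outside [4.5, 15]); Merging all regions: only the cone at (8, 4.5) is present, so the union is just that shape — 1 connected region. Overall, the cross-section is a single solid region. The nearest boundary edge runs (10.51, 8.85)→(5.49, 8.85); distance from the point to it = 0.25 mm. The point is inside the cross-section, 0.25 mm from the nearest boundary — within the 0.5 mm shell band (2 × 0.25).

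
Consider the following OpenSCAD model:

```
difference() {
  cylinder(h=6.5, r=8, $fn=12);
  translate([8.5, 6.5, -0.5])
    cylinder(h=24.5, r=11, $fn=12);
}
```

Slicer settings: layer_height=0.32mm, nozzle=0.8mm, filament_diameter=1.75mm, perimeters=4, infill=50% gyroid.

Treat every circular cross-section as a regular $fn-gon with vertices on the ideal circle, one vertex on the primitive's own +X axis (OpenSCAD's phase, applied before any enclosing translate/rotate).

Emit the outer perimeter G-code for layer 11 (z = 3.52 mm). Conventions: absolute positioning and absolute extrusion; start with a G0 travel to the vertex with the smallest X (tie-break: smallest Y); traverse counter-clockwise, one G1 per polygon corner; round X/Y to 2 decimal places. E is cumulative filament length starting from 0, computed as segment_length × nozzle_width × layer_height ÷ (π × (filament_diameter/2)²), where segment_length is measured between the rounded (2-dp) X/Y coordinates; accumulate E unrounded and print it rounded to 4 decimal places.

At z = 3.52 mm: the r=8 cylinder contributes a regular 12-gon of circumradius 8; the cylinder at (8.5, 6.5): section is a regular 12-gon, circumradius r=11; Taking the first minus the rest: starting from the r=8 cylinder, the r=11 cylinder at (8.5, 6.5) partially overlaps it — only the 81.71 mm² overlap (of its 363.00 mm²) is removed, clipping the outline — 1 connected region. The outline is a single polygon with 12 vertices. Extrusion per mm of travel: 0.8 × 0.32 / (π × 0.875²) = 0.106432. Accumulating E over each segment gives final E = 5.0052.

G0 X-8.00 Y0.00 Z3.52
G1 X-6.93 Y-4.00 E0.4407
G1 X-4.00 Y-6.93 E0.8817
G1 X0.00 Y-8.00 E1.3224
G1 X4.00 Y-6.93 E1.7631
G1 X6.87 Y-4.06 E2.1951
G1 X3.00 Y-3.03 E2.6213
G1 X-1.03 Y1.00 E3.2279
G1 X-2.50 Y6.50 E3.8338
G1 X-2.26 Y7.39 E3.9320
G1 X-4.00 Y6.93 E4.1235
G1 X-6.93 Y4.00 E4.5645
G1 X-8.00 Y0.00 E5.0052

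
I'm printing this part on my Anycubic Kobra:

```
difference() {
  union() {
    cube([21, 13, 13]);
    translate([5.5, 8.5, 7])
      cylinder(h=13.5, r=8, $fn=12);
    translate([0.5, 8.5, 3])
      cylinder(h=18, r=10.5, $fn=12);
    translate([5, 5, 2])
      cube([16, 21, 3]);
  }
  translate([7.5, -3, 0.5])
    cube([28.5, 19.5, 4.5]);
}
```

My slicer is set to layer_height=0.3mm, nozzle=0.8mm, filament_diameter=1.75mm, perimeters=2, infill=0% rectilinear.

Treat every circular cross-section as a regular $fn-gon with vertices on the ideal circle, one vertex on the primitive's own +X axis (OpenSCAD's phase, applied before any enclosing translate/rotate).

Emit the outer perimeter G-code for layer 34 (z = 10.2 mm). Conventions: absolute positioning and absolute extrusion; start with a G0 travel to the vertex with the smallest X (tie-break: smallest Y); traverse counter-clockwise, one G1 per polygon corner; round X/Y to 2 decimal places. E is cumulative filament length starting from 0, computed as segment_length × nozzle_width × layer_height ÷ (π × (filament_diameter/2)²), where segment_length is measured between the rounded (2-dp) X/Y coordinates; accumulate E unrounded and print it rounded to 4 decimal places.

At z = 10.2 mm: the cube is present — its section is the full 21×13 rectangle; the r=8 cylinder at (5.5, 8.5) gives a regular 12-gon of circumradius 8 (constant along its height); the r=10.5 cylinder at (0.5, 8.5) gives a regular 12-gon of circumradius 10.5 (constant along its height); the cube at (5, 5) is not intersected at this z (z outside [2, 5]); Merging all regions: the regions partially overlap (shared area 314.23 mm²), so overlapping operands fuse into one piece — 1 connected region; the cube at (7.5, -3) is not intersected at this z (z outside [0.5, 5]); Subtracting the remaining from the first: none of the subtracted shapes is present at this height, so that combined region is unchanged — 1 connected region. The outline is a single polygon with 15 vertices. Extrusion per mm of travel: 0.8 × 0.3 / (π × 0.875²) = 0.099780. Accumulating E over each segment gives final E = 8.8764.

G0 X-10.00 Y8.50 Z10.20
G1 X-8.59 Y3.25 E0.5424
G1 X-4.75 Y-0.59 E1.0843
G1 X0.50 Y-2.00 E1.6267
G1 X5.75 Y-0.59 E2.1691
G1 X6.34 Y0.00 E2.2524
G1 X21.00 Y0.00 E3.7151
G1 X21.00 Y13.00 E5.0123
G1 X11.93 Y13.00 E5.9173
G1 X9.50 Y15.43 E6.2602
G1 X7.33 Y16.01 E6.4843
G1 X5.75 Y17.59 E6.7073
G1 X0.50 Y19.00 E7.2497
G1 X-4.75 Y17.59 E7.7921
G1 X-8.59 Y13.75 E8.3340
G1 X-10.00 Y8.50 E8.8764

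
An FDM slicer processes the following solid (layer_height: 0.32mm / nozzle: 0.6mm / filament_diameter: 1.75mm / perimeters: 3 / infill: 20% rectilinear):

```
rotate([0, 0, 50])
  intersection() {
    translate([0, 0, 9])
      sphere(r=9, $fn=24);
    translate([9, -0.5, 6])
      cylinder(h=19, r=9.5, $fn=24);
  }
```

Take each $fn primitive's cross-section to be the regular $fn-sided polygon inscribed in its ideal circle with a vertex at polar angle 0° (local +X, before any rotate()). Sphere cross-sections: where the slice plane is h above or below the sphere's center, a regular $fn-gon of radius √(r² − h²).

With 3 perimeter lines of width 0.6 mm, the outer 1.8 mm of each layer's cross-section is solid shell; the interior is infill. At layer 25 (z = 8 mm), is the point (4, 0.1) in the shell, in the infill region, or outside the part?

infill

At z = 8 mm: the r=9 sphere contributes a regular 24-gon of circumradius √(9²−1²) = 8.944; the r=9.5 cylinder at (9, -0.5) contributes a regular 24-gon of circumradius 9.5; Keeping only the common overlap: the r=9.5 cylinder at (9, -0.5) partially overlaps the r=9 sphere; clipping to the common part keeps 105.66 mm² — 1 connected region; (rotated 50° about Z; rotation is an isometry so areas/perimeters/island counts are preserved). Overall, the cross-section is a single solid region. Undo the 50° rotation: the query point maps to (2.648, -3.000) in the un-rotated model frame. The nearest boundary edge runs (0.77, -5.25)→(-0.18, -2.96); distance from the point to it = 2.59 mm. The point is inside the cross-section and 2.59 mm from the nearest boundary — more than the 1.8 mm shell width (3 × 0.6), so it's in the infill interior.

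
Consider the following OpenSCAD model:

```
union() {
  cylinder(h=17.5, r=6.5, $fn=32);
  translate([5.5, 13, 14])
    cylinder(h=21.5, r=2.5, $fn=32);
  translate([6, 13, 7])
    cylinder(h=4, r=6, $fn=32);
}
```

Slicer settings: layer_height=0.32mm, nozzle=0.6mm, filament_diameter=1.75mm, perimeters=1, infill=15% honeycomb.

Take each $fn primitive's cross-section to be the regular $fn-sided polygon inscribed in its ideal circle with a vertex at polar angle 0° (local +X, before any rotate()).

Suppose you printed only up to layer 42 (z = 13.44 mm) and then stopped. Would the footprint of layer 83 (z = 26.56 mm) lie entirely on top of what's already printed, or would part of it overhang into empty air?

part overhangs

Compare the two slices. At z = 13.44: the r=6.5 cylinder contributes a regular 32-gon of circumradius 6.5 (area = (32/2)·6.500²·sin(360°/32) = 131.88 mm²); the cylinder at (5.5, 13) is not intersected at this z (z outside [14, 35.5]); the cylinder at (6, 13) is absent (z outside [7, 11]); Merging all regions: only the r=6.5 cylinder is present, so the union is just that shape — area = 131.88 mm². At z = 26.56: the cylinder is not intersected at this z (z outside [0, 17.5]); the cylinder at (5.5, 13): section is a regular 32-gon, circumradius r=2.5 (area = (32/2)·2.500²·sin(360°/32) = 19.51 mm²); the cylinder at (6, 13) does not reach this height (z outside [7, 11]); Combining (union): only the r=2.5 cylinder at (5.5, 13) is present, so the union is just that shape — area = 19.51 mm². Checking containment: at z = 26.56 the cross-section extends beyond the z = 13.44 cross-section by about 19.51 mm².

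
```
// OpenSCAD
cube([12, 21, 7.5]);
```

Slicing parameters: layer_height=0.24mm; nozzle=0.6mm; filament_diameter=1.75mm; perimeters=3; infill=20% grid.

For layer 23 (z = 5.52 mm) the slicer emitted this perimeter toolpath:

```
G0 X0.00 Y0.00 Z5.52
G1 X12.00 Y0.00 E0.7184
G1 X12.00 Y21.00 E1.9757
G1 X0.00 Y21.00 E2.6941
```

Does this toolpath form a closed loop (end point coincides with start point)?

no

Start point (G0): (0.00, 0.00). End point (last G1): the path does not return to the start — open.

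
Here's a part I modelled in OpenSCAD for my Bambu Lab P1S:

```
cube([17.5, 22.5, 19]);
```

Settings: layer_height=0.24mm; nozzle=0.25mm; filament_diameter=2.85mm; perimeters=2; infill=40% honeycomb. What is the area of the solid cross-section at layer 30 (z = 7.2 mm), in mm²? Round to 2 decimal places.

At z = 7.2 mm: the 17.5×22.5 cube contributes its full rectangle (area 393.75 mm²). Overall, the cross-section is a single solid region. Net area = 393.75 mm².

393.75 mm²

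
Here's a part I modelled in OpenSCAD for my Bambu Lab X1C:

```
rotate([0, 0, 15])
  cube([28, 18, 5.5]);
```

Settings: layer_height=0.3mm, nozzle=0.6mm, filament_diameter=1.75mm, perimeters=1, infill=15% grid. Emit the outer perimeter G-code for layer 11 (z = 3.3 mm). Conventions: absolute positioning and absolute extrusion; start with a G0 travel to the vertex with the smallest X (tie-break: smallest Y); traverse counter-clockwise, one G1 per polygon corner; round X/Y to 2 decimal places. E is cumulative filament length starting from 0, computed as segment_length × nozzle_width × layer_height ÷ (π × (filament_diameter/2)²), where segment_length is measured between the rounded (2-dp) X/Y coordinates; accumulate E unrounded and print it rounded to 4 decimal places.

G0 X-4.66 Y17.39 Z3.30
G1 X0.00 Y0.00 E1.3473
G1 X27.05 Y7.25 E3.4430
G1 X22.39 Y24.63 E4.7896
G1 X-4.66 Y17.39 E6.8852

At z = 3.3 mm: the cube is present — its section is the full 28×18 rectangle; (rotated 15° about Z; rotation is an isometry so areas/perimeters/island counts are preserved). The outline is a single polygon with 4 vertices. Extrusion per mm of travel: 0.6 × 0.3 / (π × 0.875²) = 0.074835. Accumulating E over each segment gives final E = 6.8852.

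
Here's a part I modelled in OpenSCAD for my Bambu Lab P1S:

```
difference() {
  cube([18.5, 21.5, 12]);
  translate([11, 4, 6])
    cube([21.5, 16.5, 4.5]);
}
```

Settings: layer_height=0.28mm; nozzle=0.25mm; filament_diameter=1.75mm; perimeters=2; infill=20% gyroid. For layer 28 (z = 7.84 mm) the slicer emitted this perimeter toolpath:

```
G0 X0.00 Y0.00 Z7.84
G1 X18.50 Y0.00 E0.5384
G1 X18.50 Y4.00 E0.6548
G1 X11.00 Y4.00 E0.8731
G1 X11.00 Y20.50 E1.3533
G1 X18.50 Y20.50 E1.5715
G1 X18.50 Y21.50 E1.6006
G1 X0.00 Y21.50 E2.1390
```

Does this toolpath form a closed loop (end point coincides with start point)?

Start point (G0): (0.00, 0.00). End point (last G1): the path does not return to the start — open.

no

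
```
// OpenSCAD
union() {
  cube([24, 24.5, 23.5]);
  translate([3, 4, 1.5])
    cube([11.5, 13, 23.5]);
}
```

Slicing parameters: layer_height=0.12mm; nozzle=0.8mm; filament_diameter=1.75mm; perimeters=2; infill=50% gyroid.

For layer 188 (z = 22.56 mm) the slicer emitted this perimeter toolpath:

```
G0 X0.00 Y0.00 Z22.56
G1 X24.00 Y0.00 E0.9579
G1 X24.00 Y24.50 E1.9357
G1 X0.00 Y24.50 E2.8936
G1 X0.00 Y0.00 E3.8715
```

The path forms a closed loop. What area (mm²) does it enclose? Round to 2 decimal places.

588.00 mm²

Apply the shoelace formula to the sequence of (X, Y) vertices; enclosed area = 588.00 mm².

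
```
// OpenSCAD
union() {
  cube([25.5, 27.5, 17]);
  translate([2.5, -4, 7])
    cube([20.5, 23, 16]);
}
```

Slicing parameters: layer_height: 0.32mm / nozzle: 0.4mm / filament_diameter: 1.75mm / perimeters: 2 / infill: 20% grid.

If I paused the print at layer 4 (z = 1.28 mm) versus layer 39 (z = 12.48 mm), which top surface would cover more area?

Layer 4 (z = 1.28): the cube is present — its section is the full 25.5×27.5 rectangle (area 701.25 mm²); the cube at (2.5, -4) is not intersected at this z (z outside [7, 23]); Combining (union): only the 25.5×27.5 cube is present, so the union is just that shape — area = 701.25 mm². So its area = 701.25 mm². Layer 39 (z = 12.48): the cube (footprint 25.5×27.5) is included at this height (area 701.25 mm²); the cube at (2.5, -4) (footprint 20.5×23) is included at this height (area 471.50 mm²); Combining (union): the regions partially overlap — summed areas 1172.75 mm² minus the doubly-counted overlap 389.50 mm² gives 783.25 mm² — area = 783.25 mm². So its area = 783.25 mm². Layer 39 is larger (783.25 vs 701.25 mm²).

layer 39 (z = 12.48 mm)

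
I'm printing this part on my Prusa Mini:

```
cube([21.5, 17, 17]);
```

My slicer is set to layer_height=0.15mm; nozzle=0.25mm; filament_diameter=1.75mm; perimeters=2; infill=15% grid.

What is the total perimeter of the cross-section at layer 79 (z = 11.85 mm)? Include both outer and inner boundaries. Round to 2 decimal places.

At z = 11.85 mm: the cube is present — its section is the full 21.5×17 rectangle (perimeter 77.00 mm). Overall, the cross-section is a single solid region. Total boundary length (outer) = 77.00 mm.

77.00 mm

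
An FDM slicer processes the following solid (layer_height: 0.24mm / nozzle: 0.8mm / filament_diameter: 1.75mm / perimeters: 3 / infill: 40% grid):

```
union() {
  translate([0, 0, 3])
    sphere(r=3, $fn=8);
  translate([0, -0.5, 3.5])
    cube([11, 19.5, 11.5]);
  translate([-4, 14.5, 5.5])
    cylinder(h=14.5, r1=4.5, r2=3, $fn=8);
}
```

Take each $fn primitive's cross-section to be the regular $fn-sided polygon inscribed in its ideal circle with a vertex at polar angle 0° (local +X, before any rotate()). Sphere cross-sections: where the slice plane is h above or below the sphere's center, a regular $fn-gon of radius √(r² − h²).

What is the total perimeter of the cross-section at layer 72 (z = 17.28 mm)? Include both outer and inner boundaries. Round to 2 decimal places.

20.09 mm

At z = 17.28 mm: the sphere is not intersected at this z (|z−center|=14.280 > r=3); the cube at (0, -0.5) is not intersected at this z (z outside [3.5, 15]); the cone at (-4, 14.5): at t=0.812 of its height the radius interpolates to r₁+(r₂−r₁)t = 3.281, giving a regular 8-gon of that circumradius (perimeter = 2·8·3.281·sin(180°/8) = 20.09 mm); Taking the union: only the cone at (-4, 14.5) is present, so the union is just that shape — boundary = 20.09 mm. Overall, the cross-section is a single solid region. Total boundary length (outer) = 20.09 mm.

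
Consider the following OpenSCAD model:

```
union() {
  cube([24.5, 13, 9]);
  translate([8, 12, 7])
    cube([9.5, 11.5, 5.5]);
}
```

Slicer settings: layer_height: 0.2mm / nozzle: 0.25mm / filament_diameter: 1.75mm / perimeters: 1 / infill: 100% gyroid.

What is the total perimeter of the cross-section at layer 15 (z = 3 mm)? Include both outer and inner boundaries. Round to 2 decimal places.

75.00 mm

At z = 3 mm: the cube (footprint 24.5×13) is included at this height (perimeter 75.00 mm); the cube at (8, 12) is not intersected at this z (z outside [7, 12.5]); Merging all regions: only the 24.5×13 cube is present, so the union is just that shape — boundary = 75.00 mm. Overall, the cross-section is a single solid region. Total boundary length (outer) = 75.00 mm.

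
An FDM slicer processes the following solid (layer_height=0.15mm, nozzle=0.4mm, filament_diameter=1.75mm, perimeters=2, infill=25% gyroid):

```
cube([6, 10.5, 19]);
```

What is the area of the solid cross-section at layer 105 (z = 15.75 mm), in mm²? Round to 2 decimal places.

63.00 mm²

At z = 15.75 mm: the 6×10.5 cube contributes its full rectangle (area 63.00 mm²). Overall, the cross-section is a single solid region. Net area = 63.00 mm².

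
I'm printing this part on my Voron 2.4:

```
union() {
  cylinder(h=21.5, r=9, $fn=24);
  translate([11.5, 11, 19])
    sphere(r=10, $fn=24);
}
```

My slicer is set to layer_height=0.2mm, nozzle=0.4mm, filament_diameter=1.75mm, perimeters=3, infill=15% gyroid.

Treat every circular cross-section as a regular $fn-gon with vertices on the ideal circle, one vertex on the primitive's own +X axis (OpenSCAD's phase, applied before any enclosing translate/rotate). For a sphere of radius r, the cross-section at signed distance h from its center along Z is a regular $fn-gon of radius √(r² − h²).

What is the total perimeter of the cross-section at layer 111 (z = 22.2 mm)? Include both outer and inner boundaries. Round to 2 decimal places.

At z = 22.2 mm: the cylinder does not reach this height (z outside [0, 21.5]); the sphere at (11.5, 11): section is a regular 24-gon, circumradius = √(r²−h²) = √(10²−3.2²) = 9.474 (perimeter = 2·24·9.474·sin(180°/24) = 59.36 mm); Combining (union): only the r=10 sphere at (11.5, 11) is present, so the union is just that shape — boundary = 59.36 mm. Overall, the cross-section is a single solid region. Total boundary length (outer) = 59.36 mm.

59.36 mm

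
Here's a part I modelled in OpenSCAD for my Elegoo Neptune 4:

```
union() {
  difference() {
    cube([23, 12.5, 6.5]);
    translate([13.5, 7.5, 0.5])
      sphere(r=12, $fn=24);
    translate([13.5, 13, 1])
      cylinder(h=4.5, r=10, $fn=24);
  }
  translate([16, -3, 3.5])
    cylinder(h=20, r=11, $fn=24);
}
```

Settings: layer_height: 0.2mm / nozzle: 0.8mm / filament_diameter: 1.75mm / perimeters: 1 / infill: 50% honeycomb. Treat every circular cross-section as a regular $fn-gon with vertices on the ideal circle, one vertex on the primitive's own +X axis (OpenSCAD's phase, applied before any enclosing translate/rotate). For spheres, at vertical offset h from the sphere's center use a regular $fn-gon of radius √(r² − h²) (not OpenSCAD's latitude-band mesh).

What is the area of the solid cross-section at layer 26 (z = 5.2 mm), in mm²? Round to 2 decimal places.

At z = 5.2 mm: the cube (footprint 23×12.5) is included at this height (area 287.50 mm²); the sphere at (13.5, 7.5): section is a regular 24-gon, circumradius = √(r²−h²) = √(12²−4.7²) = 11.041 (area = (24/2)·11.041²·sin(360°/24) = 378.63 mm²); the cylinder at (13.5, 13): section is a regular 24-gon, circumradius r=10 (area = (24/2)·10.000²·sin(360°/24) = 310.58 mm²); Subtracting the remaining from the first: starting from the 23×12.5 cube (287.50 mm²), the r=12 sphere at (13.5, 7.5) partially overlaps it — only the 245.65 mm² overlap (of its 378.63 mm²) is removed, clipping the outline; the r=10 cylinder at (13.5, 13) partially overlaps it — only the 0.02 mm² overlap (of its 310.58 mm²) is removed, clipping the outline — area = 41.83 mm²; the cylinder at (16, -3): section is a regular 24-gon, circumradius r=11 (area = (24/2)·11.000²·sin(360°/24) = 375.81 mm²); Combining (union): the regions partially overlap — summed areas 417.63 mm² minus the doubly-counted overlap 1.38 mm² gives 416.25 mm² — area = 416.25 mm². Overall, the cross-section is a single solid region. Net area = 416.25 mm².

416.25 mm²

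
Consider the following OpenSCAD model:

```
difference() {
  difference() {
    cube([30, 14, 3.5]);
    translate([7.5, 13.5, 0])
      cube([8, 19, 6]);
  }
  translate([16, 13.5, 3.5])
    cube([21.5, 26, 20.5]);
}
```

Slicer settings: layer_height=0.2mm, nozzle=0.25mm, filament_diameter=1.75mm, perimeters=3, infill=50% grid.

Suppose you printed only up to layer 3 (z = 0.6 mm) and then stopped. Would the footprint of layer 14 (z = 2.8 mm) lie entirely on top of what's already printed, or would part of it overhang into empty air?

entirely on top

Compare the two slices. At z = 0.6: the 30×14 cube contributes its full rectangle (area 420.00 mm²); the cube at (7.5, 13.5) (footprint 8×19) is included at this height (area 152.00 mm²); Taking the first minus the rest: starting from the 30×14 cube (420.00 mm²), the 8×19 cube at (7.5, 13.5) partially overlaps it — only the 4.00 mm² overlap (of its 152.00 mm²) is removed, clipping the outline — area = 416.00 mm²; the cube at (16, 13.5) is absent (z outside [3.5, 24]); Subtracting the remaining from the first: none of the subtracted shapes is present at this height, so that combined region is unchanged — area = 416.00 mm². At z = 2.8: the cube is present — its section is the full 30×14 rectangle (area 420.00 mm²); the cube at (7.5, 13.5) is present — its section is the full 8×19 rectangle (area 152.00 mm²); Taking the first minus the rest: starting from the 30×14 cube (420.00 mm²), the 8×19 cube at (7.5, 13.5) partially overlaps it — only the 4.00 mm² overlap (of its 152.00 mm²) is removed, clipping the outline — area = 416.00 mm²; the cube at (16, 13.5) is not intersected at this z (z outside [3.5, 24]); Taking the first minus the rest: none of the subtracted shapes is present at this height, so the result so far is unchanged — area = 416.00 mm². Checking containment: the cross-section at z = 2.8 is a subset of the cross-section at z = 0.6.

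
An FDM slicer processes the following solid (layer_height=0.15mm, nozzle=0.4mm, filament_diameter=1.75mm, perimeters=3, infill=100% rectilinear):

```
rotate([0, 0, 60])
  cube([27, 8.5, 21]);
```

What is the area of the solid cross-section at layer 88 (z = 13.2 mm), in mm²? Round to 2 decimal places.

At z = 13.2 mm: the cube is present — its section is the full 27×8.5 rectangle (area 229.50 mm²); (rotated 60° about Z; rotation is an isometry so areas/perimeters/island counts are preserved). Overall, the cross-section is a single solid region. Net area = 229.50 mm².

229.50 mm²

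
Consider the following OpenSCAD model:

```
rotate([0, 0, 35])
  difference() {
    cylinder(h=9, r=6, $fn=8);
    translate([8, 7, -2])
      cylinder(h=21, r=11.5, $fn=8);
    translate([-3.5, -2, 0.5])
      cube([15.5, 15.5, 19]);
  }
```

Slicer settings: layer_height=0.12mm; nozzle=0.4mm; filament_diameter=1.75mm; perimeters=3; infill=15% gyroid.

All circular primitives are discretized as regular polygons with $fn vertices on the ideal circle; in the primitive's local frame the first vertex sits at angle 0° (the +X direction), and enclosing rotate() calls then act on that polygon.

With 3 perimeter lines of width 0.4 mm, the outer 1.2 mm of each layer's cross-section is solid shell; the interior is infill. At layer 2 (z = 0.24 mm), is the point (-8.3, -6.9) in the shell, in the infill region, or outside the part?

At z = 0.24 mm: the cylinder: section is a regular 8-gon, circumradius r=6; the r=11.5 cylinder at (8, 7) contributes a regular 8-gon of circumradius 11.5; the cube at (-3.5, -2) is absent (z outside [0.5, 19.5]); Taking the first minus the rest: starting from the r=6 cylinder, the r=11.5 cylinder at (8, 7) partially overlaps it — only the 47.44 mm² overlap (of its 374.06 mm²) is removed, clipping the outline — 1 connected region; (rotated 35° about Z; rotation is an isometry so areas/perimeters/island counts are preserved). Overall, the cross-section is a single solid region. Undo the 35° rotation: the query point maps to (-10.757, -0.891) in the un-rotated model frame. The nearest boundary edge runs (-4.24, -4.24)→(-6.00, 0.00); distance from the point to it = 4.84 mm. The point is not inside any of the regions above, so it lies outside the cross-section (4.84 mm from the nearest boundary).

outside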